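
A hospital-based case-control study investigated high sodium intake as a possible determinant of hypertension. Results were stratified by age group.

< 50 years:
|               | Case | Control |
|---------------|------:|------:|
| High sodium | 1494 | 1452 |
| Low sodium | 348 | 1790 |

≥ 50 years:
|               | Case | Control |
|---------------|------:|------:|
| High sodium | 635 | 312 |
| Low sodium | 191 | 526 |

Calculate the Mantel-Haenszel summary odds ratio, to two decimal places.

OR_MH = Σ(aᵢdᵢ/nᵢ) / Σ(bᵢcᵢ/nᵢ), where nᵢ is the stratum total.
Stratum 1 (< 50 years): n = 5084; a·d/n = 1494·1790/5084 = 526.0149; b·c/n = 1452·348/5084 = 99.3895
Stratum 2 (≥ 50 years): n = 1664; a·d/n = 635·526/1664 = 200.7272; b·c/n = 312·191/1664 = 35.8125
OR_MH = (526.0149 + 200.7272) / (99.3895 + 35.8125) = 726.7421 / 135.2020 = 5.37523

5.38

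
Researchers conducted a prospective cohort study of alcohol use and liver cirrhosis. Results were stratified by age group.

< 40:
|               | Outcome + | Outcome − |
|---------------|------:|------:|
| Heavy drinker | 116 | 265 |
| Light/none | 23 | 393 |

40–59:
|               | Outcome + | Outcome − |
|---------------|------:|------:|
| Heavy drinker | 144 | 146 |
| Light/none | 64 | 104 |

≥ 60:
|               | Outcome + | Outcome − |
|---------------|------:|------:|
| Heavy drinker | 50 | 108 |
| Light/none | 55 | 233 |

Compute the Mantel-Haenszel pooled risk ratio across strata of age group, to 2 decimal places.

2.05

RR_MH = Σ(aᵢ·n₀ᵢ/nᵢ) / Σ(cᵢ·n₁ᵢ/nᵢ), with n₁ᵢ = aᵢ+bᵢ (exposed), n₀ᵢ = cᵢ+dᵢ (unexposed), nᵢ = n₁ᵢ+n₀ᵢ.
Stratum 1 (< 40): n₁ = 381, n₀ = 416, n = 797; a·n₀/n = 116·416/797 = 60.5471; c·n₁/n = 23·381/797 = 10.9950
Stratum 2 (40–59): n₁ = 290, n₀ = 168, n = 458; a·n₀/n = 144·168/458 = 52.8210; c·n₁/n = 64·290/458 = 40.5240
Stratum 3 (≥ 60): n₁ = 158, n₀ = 288, n = 446; a·n₀/n = 50·288/446 = 32.2870; c·n₁/n = 55·158/446 = 19.4843
RR_MH = (60.5471 + 52.8210 + 32.2870) / (10.9950 + 40.5240 + 19.4843) = 145.6550 / 71.0033 = 2.05138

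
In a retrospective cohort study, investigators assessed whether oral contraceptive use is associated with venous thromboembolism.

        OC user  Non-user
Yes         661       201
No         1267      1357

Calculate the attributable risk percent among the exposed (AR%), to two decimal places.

Reading the table with exposure as columns: a = 661 (OC user, case), b = 1267 (OC user, non-case), c = 201 (Non-user, case), d = 1357.
Risk in exposed = 661/1928 = 0.34284; risk in unexposed = 201/1558 = 0.12901.
RR = 0.34284/0.12901 = 2.65745
AR% = (RR − 1)/RR × 100 = (2.65745 − 1)/2.65745 × 100 = 62.3700%

62.37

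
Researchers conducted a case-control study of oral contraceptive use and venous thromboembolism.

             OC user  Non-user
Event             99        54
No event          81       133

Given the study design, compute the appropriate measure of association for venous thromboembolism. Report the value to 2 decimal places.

3.01

Reading the table with exposure as columns: a = 99 (OC user, case), b = 81 (OC user, non-case), c = 54 (Non-user, case), d = 133.
This is a case-control study: participants were sampled on outcome status, so risks in the source population cannot be estimated directly — relative risk is not valid here. The odds ratio is the appropriate measure.
OR = (a·d)/(b·c) = (99 × 133) / (81 × 54) = 13167 / 4374 = 3.01029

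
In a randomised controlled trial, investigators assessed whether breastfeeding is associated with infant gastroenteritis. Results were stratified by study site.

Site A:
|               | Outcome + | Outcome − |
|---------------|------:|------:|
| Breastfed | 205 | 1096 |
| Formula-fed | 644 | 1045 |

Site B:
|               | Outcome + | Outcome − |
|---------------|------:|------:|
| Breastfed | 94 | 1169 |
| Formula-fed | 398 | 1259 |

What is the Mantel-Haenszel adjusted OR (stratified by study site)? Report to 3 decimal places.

0.284

OR_MH = Σ(aᵢdᵢ/nᵢ) / Σ(bᵢcᵢ/nᵢ), where nᵢ is the stratum total.
Stratum 1 (Site A): n = 2990; a·d/n = 205·1045/2990 = 71.6472; b·c/n = 1096·644/2990 = 236.0615
Stratum 2 (Site B): n = 2920; a·d/n = 94·1259/2920 = 40.5295; b·c/n = 1169·398/2920 = 159.3363
OR_MH = (71.6472 + 40.5295) / (236.0615 + 159.3363) = 112.1766 / 395.3978 = 0.28371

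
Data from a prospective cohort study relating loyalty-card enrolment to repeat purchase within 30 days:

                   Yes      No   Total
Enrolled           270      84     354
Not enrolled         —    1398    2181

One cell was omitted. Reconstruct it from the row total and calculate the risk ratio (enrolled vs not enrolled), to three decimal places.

2.124

The missing cell is in the unexposed row: 2181 − 1398 = 783.
So a = 270, b = 84, c = 783, d = 1398.
RR = [a/(a+b)] / [c/(c+d)] = (270/354) / (783/2181) = 0.76271/0.35901 = 2.12449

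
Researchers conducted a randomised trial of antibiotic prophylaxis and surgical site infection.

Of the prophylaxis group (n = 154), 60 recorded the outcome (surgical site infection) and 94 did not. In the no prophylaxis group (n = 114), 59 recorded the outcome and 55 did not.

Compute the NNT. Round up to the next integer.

8

Risk in treated group = 60/154 = 0.38961; risk in control = 59/114 = 0.51754.
Absolute risk reduction = 0.51754 − 0.38961 = 0.12793
NNT = 1 / ARR = 1 / 0.12793 = 7.817 → round up → 8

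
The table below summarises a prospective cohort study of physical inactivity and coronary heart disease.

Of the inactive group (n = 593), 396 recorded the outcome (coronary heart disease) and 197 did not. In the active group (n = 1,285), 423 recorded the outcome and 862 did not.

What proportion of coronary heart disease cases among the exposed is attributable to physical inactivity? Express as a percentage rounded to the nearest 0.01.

From the description: a = 396, b = 197, c = 423, d = 862.
Risk in exposed = 396/593 = 0.66779; risk in unexposed = 423/1285 = 0.32918.
RR = 0.66779/0.32918 = 2.02863
AR% = (RR − 1)/RR × 100 = (2.02863 − 1)/2.02863 × 100 = 50.7057%

50.71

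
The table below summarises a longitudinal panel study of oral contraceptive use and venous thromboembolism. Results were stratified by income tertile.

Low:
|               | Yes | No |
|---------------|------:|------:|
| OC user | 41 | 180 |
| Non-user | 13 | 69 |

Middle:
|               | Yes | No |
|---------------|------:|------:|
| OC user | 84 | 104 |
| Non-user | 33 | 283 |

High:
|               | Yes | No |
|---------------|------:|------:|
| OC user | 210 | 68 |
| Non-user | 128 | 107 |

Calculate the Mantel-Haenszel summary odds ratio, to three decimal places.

OR_MH = Σ(aᵢdᵢ/nᵢ) / Σ(bᵢcᵢ/nᵢ), where nᵢ is the stratum total.
Stratum 1 (Low): n = 303; a·d/n = 41·69/303 = 9.3366; b·c/n = 180·13/303 = 7.7228
Stratum 2 (Middle): n = 504; a·d/n = 84·283/504 = 47.1667; b·c/n = 104·33/504 = 6.8095
Stratum 3 (High): n = 513; a·d/n = 210·107/513 = 43.8012; b·c/n = 68·128/513 = 16.9669
OR_MH = (9.3366 + 47.1667 + 43.8012) / (7.7228 + 6.8095 + 16.9669) = 100.3045 / 31.4992 = 3.18435

3.184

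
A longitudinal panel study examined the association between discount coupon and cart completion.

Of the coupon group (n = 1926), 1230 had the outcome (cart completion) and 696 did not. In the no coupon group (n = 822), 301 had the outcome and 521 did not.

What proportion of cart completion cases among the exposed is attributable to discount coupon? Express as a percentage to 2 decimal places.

From the description: a = 1230, b = 696, c = 301, d = 521.
Risk in exposed = 1230/1926 = 0.63863; risk in unexposed = 301/822 = 0.36618.
RR = 0.63863/0.36618 = 1.74403
AR% = (RR − 1)/RR × 100 = (1.74403 − 1)/1.74403 × 100 = 42.6616%

42.66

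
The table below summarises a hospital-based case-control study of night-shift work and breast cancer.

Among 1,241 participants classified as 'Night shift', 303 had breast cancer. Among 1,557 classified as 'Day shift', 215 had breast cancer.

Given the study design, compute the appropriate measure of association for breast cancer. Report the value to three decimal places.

2.016

From the description: a = 303, b = 938, c = 215, d = 1342.
This is a hospital-based case-control study: participants were sampled on outcome status, so risks in the source population cannot be estimated directly — relative risk is not valid here. The odds ratio is the appropriate measure.
OR = (a·d)/(b·c) = (303 × 1342) / (938 × 215) = 406626 / 201670 = 2.01629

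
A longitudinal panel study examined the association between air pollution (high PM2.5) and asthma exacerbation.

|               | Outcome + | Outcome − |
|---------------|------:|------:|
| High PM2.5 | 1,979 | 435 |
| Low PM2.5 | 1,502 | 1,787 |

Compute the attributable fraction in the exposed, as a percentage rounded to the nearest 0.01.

Cells: a = 1979, b = 435, c = 1502, d = 1787.
Risk in exposed = 1979/2414 = 0.81980; risk in unexposed = 1502/3289 = 0.45667.
RR = 0.81980/0.45667 = 1.79516
AR% = (RR − 1)/RR × 100 = (1.79516 − 1)/1.79516 × 100 = 44.2946%

44.29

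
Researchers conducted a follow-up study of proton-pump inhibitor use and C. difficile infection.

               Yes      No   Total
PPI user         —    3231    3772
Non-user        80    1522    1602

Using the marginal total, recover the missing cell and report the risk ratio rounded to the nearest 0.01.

2.87

The missing cell is in the exposed row: 3772 − 3231 = 541.
So a = 541, b = 3231, c = 80, d = 1522.
RR = [a/(a+b)] / [c/(c+d)] = (541/3772) / (80/1602) = 0.14343/0.04994 = 2.87209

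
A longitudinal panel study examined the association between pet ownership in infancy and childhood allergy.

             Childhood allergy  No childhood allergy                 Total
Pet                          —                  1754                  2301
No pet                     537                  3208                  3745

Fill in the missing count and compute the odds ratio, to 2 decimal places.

1.86

The missing cell is in the exposed row: 2301 − 1754 = 547.
So a = 547, b = 1754, c = 537, d = 3208.
OR = (a·d)/(b·c) = (547 × 3208) / (1754 × 537) = 1754776 / 941898 = 1.86302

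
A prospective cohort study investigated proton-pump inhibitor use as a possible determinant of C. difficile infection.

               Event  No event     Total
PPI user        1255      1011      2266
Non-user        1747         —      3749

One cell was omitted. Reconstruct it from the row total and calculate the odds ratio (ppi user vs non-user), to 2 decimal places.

1.42

The missing cell is in the unexposed row: 3749 − 1747 = 2002.
So a = 1255, b = 1011, c = 1747, d = 2002.
OR = (a·d)/(b·c) = (1255 × 2002) / (1011 × 1747) = 2512510 / 1766217 = 1.42254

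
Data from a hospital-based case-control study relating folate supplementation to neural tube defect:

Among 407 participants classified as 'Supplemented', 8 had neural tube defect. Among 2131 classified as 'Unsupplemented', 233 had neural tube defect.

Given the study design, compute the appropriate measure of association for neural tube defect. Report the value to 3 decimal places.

0.163

From the description: a = 8, b = 399, c = 233, d = 1898.
This is a hospital-based case-control study: participants were sampled on outcome status, so risks in the source population cannot be estimated directly — relative risk is not valid here. The odds ratio is the appropriate measure.
OR = (a·d)/(b·c) = (8 × 1898) / (399 × 233) = 15184 / 92967 = 0.16333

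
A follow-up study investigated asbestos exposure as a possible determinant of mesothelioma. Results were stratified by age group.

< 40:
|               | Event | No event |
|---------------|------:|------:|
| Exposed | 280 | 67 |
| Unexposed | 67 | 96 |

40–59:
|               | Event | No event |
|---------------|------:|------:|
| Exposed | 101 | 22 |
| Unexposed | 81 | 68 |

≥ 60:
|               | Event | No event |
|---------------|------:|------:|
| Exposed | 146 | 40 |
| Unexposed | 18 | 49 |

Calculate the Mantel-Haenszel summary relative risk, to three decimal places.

1.922

RR_MH = Σ(aᵢ·n₀ᵢ/nᵢ) / Σ(cᵢ·n₁ᵢ/nᵢ), with n₁ᵢ = aᵢ+bᵢ (exposed), n₀ᵢ = cᵢ+dᵢ (unexposed), nᵢ = n₁ᵢ+n₀ᵢ.
Stratum 1 (< 40): n₁ = 347, n₀ = 163, n = 510; a·n₀/n = 280·163/510 = 89.4902; c·n₁/n = 67·347/510 = 45.5863
Stratum 2 (40–59): n₁ = 123, n₀ = 149, n = 272; a·n₀/n = 101·149/272 = 55.3272; c·n₁/n = 81·123/272 = 36.6287
Stratum 3 (≥ 60): n₁ = 186, n₀ = 67, n = 253; a·n₀/n = 146·67/253 = 38.6640; c·n₁/n = 18·186/253 = 13.2332
RR_MH = (89.4902 + 55.3272 + 38.6640) / (45.5863 + 36.6287 + 13.2332) = 183.4814 / 95.4482 = 1.92232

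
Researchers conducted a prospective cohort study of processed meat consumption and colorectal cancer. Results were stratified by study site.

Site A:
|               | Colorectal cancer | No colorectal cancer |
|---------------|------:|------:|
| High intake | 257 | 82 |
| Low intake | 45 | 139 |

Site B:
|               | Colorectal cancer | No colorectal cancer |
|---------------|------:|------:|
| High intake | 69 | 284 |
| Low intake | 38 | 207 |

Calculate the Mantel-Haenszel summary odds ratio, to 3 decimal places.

3.673

OR_MH = Σ(aᵢdᵢ/nᵢ) / Σ(bᵢcᵢ/nᵢ), where nᵢ is the stratum total.
Stratum 1 (Site A): n = 523; a·d/n = 257·139/523 = 68.3040; b·c/n = 82·45/523 = 7.0554
Stratum 2 (Site B): n = 598; a·d/n = 69·207/598 = 23.8846; b·c/n = 284·38/598 = 18.0468
OR_MH = (68.3040 + 23.8846) / (7.0554 + 18.0468) = 92.1886 / 25.1023 = 3.67252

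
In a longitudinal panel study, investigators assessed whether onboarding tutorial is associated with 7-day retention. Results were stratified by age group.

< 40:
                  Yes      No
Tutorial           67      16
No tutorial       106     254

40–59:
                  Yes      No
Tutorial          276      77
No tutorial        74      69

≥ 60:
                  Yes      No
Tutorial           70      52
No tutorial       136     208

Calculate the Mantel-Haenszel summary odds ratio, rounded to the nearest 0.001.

OR_MH = Σ(aᵢdᵢ/nᵢ) / Σ(bᵢcᵢ/nᵢ), where nᵢ is the stratum total.
Stratum 1 (< 40): n = 443; a·d/n = 67·254/443 = 38.4153; b·c/n = 16·106/443 = 3.8284
Stratum 2 (40–59): n = 496; a·d/n = 276·69/496 = 38.3952; b·c/n = 77·74/496 = 11.4879
Stratum 3 (≥ 60): n = 466; a·d/n = 70·208/466 = 31.2446; b·c/n = 52·136/466 = 15.1760
OR_MH = (38.4153 + 38.3952 + 31.2446) / (3.8284 + 11.4879 + 15.1760) = 108.0551 / 30.4923 = 3.54369

3.544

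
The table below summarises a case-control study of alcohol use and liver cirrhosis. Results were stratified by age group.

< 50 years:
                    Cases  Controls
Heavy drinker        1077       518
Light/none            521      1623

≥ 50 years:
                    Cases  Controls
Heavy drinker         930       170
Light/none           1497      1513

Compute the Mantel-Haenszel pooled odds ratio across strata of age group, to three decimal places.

6.039

OR_MH = Σ(aᵢdᵢ/nᵢ) / Σ(bᵢcᵢ/nᵢ), where nᵢ is the stratum total.
Stratum 1 (< 50 years): n = 3739; a·d/n = 1077·1623/3739 = 467.4969; b·c/n = 518·521/3739 = 72.1792
Stratum 2 (≥ 50 years): n = 4110; a·d/n = 930·1513/4110 = 342.3577; b·c/n = 170·1497/4110 = 61.9197
OR_MH = (467.4969 + 342.3577) / (72.1792 + 61.9197) = 809.8546 / 134.0989 = 6.03923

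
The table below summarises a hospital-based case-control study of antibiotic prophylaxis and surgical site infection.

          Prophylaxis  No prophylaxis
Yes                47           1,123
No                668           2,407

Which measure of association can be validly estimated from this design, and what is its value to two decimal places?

Reading the table with exposure as columns: a = 47 (Prophylaxis, case), b = 668 (Prophylaxis, non-case), c = 1123 (No prophylaxis, case), d = 2407.
This is a hospital-based case-control study: participants were sampled on outcome status, so risks in the source population cannot be estimated directly — relative risk is not valid here. The odds ratio is the appropriate measure.
OR = (a·d)/(b·c) = (47 × 2407) / (668 × 1123) = 113129 / 750164 = 0.15081

0.15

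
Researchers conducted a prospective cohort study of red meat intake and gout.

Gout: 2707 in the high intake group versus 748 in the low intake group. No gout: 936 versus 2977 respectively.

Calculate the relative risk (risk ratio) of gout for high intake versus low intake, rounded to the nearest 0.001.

From the description: a = 2707, b = 936, c = 748, d = 2977.
Risk in exposed = 2707/3643 = 0.74307; risk in unexposed = 748/3725 = 0.20081.
RR = 0.74307 / 0.20081 = 3.70044
The risk among the exposed is 3.70 times that among the unexposed.

3.700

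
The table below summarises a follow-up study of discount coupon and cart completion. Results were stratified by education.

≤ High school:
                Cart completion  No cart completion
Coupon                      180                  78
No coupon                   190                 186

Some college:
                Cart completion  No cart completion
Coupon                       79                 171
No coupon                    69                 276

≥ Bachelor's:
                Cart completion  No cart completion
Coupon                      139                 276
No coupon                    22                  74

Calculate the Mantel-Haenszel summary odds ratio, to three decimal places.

OR_MH = Σ(aᵢdᵢ/nᵢ) / Σ(bᵢcᵢ/nᵢ), where nᵢ is the stratum total.
Stratum 1 (≤ High school): n = 634; a·d/n = 180·186/634 = 52.8076; b·c/n = 78·190/634 = 23.3754
Stratum 2 (Some college): n = 595; a·d/n = 79·276/595 = 36.6454; b·c/n = 171·69/595 = 19.8303
Stratum 3 (≥ Bachelor's): n = 511; a·d/n = 139·74/511 = 20.1292; b·c/n = 276·22/511 = 11.8826
OR_MH = (52.8076 + 36.6454 + 20.1292) / (23.3754 + 19.8303 + 11.8826) = 109.5821 / 55.0882 = 1.98921

1.989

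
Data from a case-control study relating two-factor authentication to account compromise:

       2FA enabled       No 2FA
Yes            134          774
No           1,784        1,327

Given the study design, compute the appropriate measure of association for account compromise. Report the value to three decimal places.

Reading the table with exposure as columns: a = 134 (2FA enabled, case), b = 1784 (2FA enabled, non-case), c = 774 (No 2FA, case), d = 1327.
This is a case-control study: participants were sampled on outcome status, so risks in the source population cannot be estimated directly — relative risk is not valid here. The odds ratio is the appropriate measure.
OR = (a·d)/(b·c) = (134 × 1327) / (1784 × 774) = 177818 / 1380816 = 0.12878

0.129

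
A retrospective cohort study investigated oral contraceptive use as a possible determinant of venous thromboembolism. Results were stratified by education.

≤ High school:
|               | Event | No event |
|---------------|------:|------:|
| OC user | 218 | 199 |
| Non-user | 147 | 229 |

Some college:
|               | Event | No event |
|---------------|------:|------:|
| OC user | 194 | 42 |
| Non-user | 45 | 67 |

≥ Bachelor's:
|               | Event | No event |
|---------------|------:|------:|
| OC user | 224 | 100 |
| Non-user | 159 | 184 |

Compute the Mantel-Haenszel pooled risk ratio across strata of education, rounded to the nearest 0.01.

1.52

RR_MH = Σ(aᵢ·n₀ᵢ/nᵢ) / Σ(cᵢ·n₁ᵢ/nᵢ), with n₁ᵢ = aᵢ+bᵢ (exposed), n₀ᵢ = cᵢ+dᵢ (unexposed), nᵢ = n₁ᵢ+n₀ᵢ.
Stratum 1 (≤ High school): n₁ = 417, n₀ = 376, n = 793; a·n₀/n = 218·376/793 = 103.3644; c·n₁/n = 147·417/793 = 77.3001
Stratum 2 (Some college): n₁ = 236, n₀ = 112, n = 348; a·n₀/n = 194·112/348 = 62.4368; c·n₁/n = 45·236/348 = 30.5172
Stratum 3 (≥ Bachelor's): n₁ = 324, n₀ = 343, n = 667; a·n₀/n = 224·343/667 = 115.1904; c·n₁/n = 159·324/667 = 77.2354
RR_MH = (103.3644 + 62.4368 + 115.1904) / (77.3001 + 30.5172 + 77.2354) = 280.9916 / 185.0527 = 1.51844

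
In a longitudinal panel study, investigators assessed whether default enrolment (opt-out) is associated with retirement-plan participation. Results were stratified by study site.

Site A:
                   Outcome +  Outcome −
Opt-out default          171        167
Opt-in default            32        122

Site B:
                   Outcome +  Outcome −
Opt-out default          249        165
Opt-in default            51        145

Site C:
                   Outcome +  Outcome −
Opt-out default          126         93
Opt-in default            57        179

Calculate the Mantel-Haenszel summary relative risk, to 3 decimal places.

2.367

RR_MH = Σ(aᵢ·n₀ᵢ/nᵢ) / Σ(cᵢ·n₁ᵢ/nᵢ), with n₁ᵢ = aᵢ+bᵢ (exposed), n₀ᵢ = cᵢ+dᵢ (unexposed), nᵢ = n₁ᵢ+n₀ᵢ.
Stratum 1 (Site A): n₁ = 338, n₀ = 154, n = 492; a·n₀/n = 171·154/492 = 53.5244; c·n₁/n = 32·338/492 = 21.9837
Stratum 2 (Site B): n₁ = 414, n₀ = 196, n = 610; a·n₀/n = 249·196/610 = 80.0066; c·n₁/n = 51·414/610 = 34.6131
Stratum 3 (Site C): n₁ = 219, n₀ = 236, n = 455; a·n₀/n = 126·236/455 = 65.3538; c·n₁/n = 57·219/455 = 27.4352
RR_MH = (53.5244 + 80.0066 + 65.3538) / (21.9837 + 34.6131 + 27.4352) = 198.8848 / 84.0320 = 2.36677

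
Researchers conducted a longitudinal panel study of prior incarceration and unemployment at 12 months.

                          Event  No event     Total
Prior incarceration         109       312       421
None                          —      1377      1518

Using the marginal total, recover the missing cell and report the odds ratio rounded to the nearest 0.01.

3.41

The missing cell is in the unexposed row: 1518 − 1377 = 141.
So a = 109, b = 312, c = 141, d = 1377.
OR = (a·d)/(b·c) = (109 × 1377) / (312 × 141) = 150093 / 43992 = 3.41182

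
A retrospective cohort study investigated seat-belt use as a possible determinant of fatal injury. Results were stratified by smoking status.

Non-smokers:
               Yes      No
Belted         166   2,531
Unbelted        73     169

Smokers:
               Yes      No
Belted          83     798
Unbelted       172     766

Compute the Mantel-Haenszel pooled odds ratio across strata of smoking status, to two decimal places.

OR_MH = Σ(aᵢdᵢ/nᵢ) / Σ(bᵢcᵢ/nᵢ), where nᵢ is the stratum total.
Stratum 1 (Non-smokers): n = 2939; a·d/n = 166·169/2939 = 9.5454; b·c/n = 2531·73/2939 = 62.8659
Stratum 2 (Smokers): n = 1819; a·d/n = 83·766/1819 = 34.9522; b·c/n = 798·172/1819 = 75.4568
OR_MH = (9.5454 + 34.9522) / (62.8659 + 75.4568) = 44.4976 / 138.3228 = 0.32169

0.32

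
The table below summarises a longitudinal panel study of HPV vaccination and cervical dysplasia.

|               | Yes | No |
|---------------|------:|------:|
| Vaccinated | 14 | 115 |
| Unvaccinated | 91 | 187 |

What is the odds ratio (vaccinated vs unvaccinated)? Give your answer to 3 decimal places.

0.250

Cells: a = 14, b = 115, c = 91, d = 187.
OR = (a·d)/(b·c) = (14 × 187) / (115 × 91) = 2618 / 10465 = 0.25017
Exposure is associated with lower odds of cervical dysplasia (OR = 0.25 < 1).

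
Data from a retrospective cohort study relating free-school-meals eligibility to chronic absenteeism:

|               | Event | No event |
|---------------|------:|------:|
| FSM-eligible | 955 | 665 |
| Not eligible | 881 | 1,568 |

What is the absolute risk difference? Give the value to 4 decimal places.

0.2298

Cells: a = 955, b = 665, c = 881, d = 1568.
Risk in exposed = 955/1620 = 0.589506; risk in unexposed = 881/2449 = 0.359739.
Risk difference = 0.589506 − 0.359739 = 0.229768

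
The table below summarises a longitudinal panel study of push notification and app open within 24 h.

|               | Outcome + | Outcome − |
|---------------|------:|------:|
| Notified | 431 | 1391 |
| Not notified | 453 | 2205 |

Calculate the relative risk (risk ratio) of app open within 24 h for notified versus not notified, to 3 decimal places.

Cells: a = 431, b = 1391, c = 453, d = 2205.
Risk in exposed = 431/1822 = 0.23655; risk in unexposed = 453/2658 = 0.17043.
RR = 0.23655 / 0.17043 = 1.38799
The risk among the exposed is 1.39 times that among the unexposed.

1.388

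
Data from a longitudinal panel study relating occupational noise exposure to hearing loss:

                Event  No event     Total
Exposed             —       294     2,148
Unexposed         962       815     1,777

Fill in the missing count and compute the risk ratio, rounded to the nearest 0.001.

The missing cell is in the exposed row: 2148 − 294 = 1854.
So a = 1854, b = 294, c = 962, d = 815.
RR = [a/(a+b)] / [c/(c+d)] = (1854/2148) / (962/1777) = 0.86313/0.54136 = 1.59437

1.594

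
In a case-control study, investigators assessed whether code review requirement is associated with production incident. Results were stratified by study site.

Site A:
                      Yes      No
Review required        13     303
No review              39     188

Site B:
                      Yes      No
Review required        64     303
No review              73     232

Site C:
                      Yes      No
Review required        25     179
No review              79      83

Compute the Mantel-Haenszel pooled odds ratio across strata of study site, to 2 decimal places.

OR_MH = Σ(aᵢdᵢ/nᵢ) / Σ(bᵢcᵢ/nᵢ), where nᵢ is the stratum total.
Stratum 1 (Site A): n = 543; a·d/n = 13·188/543 = 4.5009; b·c/n = 303·39/543 = 21.7624
Stratum 2 (Site B): n = 672; a·d/n = 64·232/672 = 22.0952; b·c/n = 303·73/672 = 32.9152
Stratum 3 (Site C): n = 366; a·d/n = 25·83/366 = 5.6694; b·c/n = 179·79/366 = 38.6366
OR_MH = (4.5009 + 22.0952 + 5.6694) / (21.7624 + 32.9152 + 38.6366) = 32.2656 / 93.3142 = 0.34577

0.35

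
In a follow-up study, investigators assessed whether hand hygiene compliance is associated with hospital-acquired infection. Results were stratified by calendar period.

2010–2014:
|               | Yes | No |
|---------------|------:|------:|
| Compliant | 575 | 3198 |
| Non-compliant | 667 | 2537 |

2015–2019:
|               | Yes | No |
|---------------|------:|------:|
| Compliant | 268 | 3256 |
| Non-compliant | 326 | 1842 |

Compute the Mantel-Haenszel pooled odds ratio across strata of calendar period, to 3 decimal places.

0.601

OR_MH = Σ(aᵢdᵢ/nᵢ) / Σ(bᵢcᵢ/nᵢ), where nᵢ is the stratum total.
Stratum 1 (2010–2014): n = 6977; a·d/n = 575·2537/6977 = 209.0834; b·c/n = 3198·667/6977 = 305.7282
Stratum 2 (2015–2019): n = 5692; a·d/n = 268·1842/5692 = 86.7280; b·c/n = 3256·326/5692 = 186.4821
OR_MH = (209.0834 + 86.7280) / (305.7282 + 186.4821) = 295.8115 / 492.2103 = 0.60099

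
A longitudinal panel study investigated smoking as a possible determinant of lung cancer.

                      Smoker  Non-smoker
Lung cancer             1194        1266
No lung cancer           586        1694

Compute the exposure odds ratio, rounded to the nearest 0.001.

Reading the table with exposure as columns: a = 1194 (Smoker, case), b = 586 (Smoker, non-case), c = 1266 (Non-smoker, case), d = 1694.
OR = (a·d)/(b·c) = (1194 × 1694) / (586 × 1266) = 2022636 / 741876 = 2.72638
The odds of lung cancer are about 2.73 times as high in the smoker group.

2.726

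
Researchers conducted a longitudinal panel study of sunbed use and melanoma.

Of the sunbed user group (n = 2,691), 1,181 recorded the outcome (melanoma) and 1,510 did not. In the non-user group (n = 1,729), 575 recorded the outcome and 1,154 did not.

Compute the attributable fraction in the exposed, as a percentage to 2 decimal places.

From the description: a = 1181, b = 1510, c = 575, d = 1154.
Risk in exposed = 1181/2691 = 0.43887; risk in unexposed = 575/1729 = 0.33256.
RR = 0.43887/0.33256 = 1.31966
AR% = (RR − 1)/RR × 100 = (1.31966 − 1)/1.31966 × 100 = 24.2231%

24.22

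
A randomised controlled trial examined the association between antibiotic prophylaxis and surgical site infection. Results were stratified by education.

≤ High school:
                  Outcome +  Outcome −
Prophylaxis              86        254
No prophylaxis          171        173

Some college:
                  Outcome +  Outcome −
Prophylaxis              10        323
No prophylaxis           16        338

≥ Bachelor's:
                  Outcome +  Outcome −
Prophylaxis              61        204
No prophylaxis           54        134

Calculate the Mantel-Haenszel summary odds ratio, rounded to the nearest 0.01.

0.47

OR_MH = Σ(aᵢdᵢ/nᵢ) / Σ(bᵢcᵢ/nᵢ), where nᵢ is the stratum total.
Stratum 1 (≤ High school): n = 684; a·d/n = 86·173/684 = 21.7515; b·c/n = 254·171/684 = 63.5000
Stratum 2 (Some college): n = 687; a·d/n = 10·338/687 = 4.9199; b·c/n = 323·16/687 = 7.5226
Stratum 3 (≥ Bachelor's): n = 453; a·d/n = 61·134/453 = 18.0442; b·c/n = 204·54/453 = 24.3179
OR_MH = (21.7515 + 4.9199 + 18.0442) / (63.5000 + 7.5226 + 24.3179) = 44.7156 / 95.3404 = 0.46901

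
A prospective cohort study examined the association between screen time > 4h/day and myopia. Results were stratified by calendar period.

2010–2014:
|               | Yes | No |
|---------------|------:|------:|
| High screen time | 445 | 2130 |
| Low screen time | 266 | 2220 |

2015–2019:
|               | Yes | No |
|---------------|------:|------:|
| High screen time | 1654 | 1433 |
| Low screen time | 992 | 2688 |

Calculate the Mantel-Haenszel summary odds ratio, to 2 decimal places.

OR_MH = Σ(aᵢdᵢ/nᵢ) / Σ(bᵢcᵢ/nᵢ), where nᵢ is the stratum total.
Stratum 1 (2010–2014): n = 5061; a·d/n = 445·2220/5061 = 195.1986; b·c/n = 2130·266/5061 = 111.9502
Stratum 2 (2015–2019): n = 6767; a·d/n = 1654·2688/6767 = 657.0049; b·c/n = 1433·992/6767 = 210.0689
OR_MH = (195.1986 + 657.0049) / (111.9502 + 210.0689) = 852.2035 / 322.0191 = 2.64644

2.65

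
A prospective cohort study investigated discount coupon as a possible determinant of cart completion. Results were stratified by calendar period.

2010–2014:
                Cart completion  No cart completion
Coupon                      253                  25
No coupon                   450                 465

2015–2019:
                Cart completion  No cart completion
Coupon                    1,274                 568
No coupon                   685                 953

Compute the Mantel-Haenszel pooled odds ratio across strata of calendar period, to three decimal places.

OR_MH = Σ(aᵢdᵢ/nᵢ) / Σ(bᵢcᵢ/nᵢ), where nᵢ is the stratum total.
Stratum 1 (2010–2014): n = 1193; a·d/n = 253·465/1193 = 98.6127; b·c/n = 25·450/1193 = 9.4300
Stratum 2 (2015–2019): n = 3480; a·d/n = 1274·953/3480 = 348.8856; b·c/n = 568·685/3480 = 111.8046
OR_MH = (98.6127 + 348.8856) / (9.4300 + 111.8046) = 447.4984 / 121.2346 = 3.69118

3.691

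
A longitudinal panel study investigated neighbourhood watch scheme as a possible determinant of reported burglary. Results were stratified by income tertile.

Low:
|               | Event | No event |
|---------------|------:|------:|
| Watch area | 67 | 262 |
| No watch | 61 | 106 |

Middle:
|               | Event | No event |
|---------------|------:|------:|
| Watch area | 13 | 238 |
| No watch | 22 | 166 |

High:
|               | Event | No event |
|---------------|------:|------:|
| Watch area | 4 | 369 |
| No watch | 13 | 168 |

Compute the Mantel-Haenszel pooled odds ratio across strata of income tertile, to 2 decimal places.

OR_MH = Σ(aᵢdᵢ/nᵢ) / Σ(bᵢcᵢ/nᵢ), where nᵢ is the stratum total.
Stratum 1 (Low): n = 496; a·d/n = 67·106/496 = 14.3185; b·c/n = 262·61/496 = 32.2218
Stratum 2 (Middle): n = 439; a·d/n = 13·166/439 = 4.9157; b·c/n = 238·22/439 = 11.9271
Stratum 3 (High): n = 554; a·d/n = 4·168/554 = 1.2130; b·c/n = 369·13/554 = 8.6588
OR_MH = (14.3185 + 4.9157 + 1.2130) / (32.2218 + 11.9271 + 8.6588) = 20.4473 / 52.8077 = 0.38720

0.39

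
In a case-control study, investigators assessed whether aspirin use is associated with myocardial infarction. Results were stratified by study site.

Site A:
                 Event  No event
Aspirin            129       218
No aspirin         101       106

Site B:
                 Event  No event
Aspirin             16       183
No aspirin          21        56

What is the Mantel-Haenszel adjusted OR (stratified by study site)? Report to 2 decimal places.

0.52

OR_MH = Σ(aᵢdᵢ/nᵢ) / Σ(bᵢcᵢ/nᵢ), where nᵢ is the stratum total.
Stratum 1 (Site A): n = 554; a·d/n = 129·106/554 = 24.6823; b·c/n = 218·101/554 = 39.7437
Stratum 2 (Site B): n = 276; a·d/n = 16·56/276 = 3.2464; b·c/n = 183·21/276 = 13.9239
OR_MH = (24.6823 + 3.2464) / (39.7437 + 13.9239) = 27.9287 / 53.6676 = 0.52040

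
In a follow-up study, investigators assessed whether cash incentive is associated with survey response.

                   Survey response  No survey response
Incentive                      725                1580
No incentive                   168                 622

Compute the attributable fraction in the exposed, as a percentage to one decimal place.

Cells: a = 725, b = 1580, c = 168, d = 622.
Risk in exposed = 725/2305 = 0.31453; risk in unexposed = 168/790 = 0.21266.
RR = 0.31453/0.21266 = 1.47906
AR% = (RR − 1)/RR × 100 = (1.47906 − 1)/1.47906 × 100 = 32.3893%

32.4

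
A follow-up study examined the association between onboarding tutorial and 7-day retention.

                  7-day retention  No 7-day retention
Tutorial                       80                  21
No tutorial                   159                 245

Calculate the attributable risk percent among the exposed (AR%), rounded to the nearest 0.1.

Cells: a = 80, b = 21, c = 159, d = 245.
Risk in exposed = 80/101 = 0.79208; risk in unexposed = 159/404 = 0.39356.
RR = 0.79208/0.39356 = 2.01258
AR% = (RR − 1)/RR × 100 = (2.01258 − 1)/2.01258 × 100 = 50.3125%

50.3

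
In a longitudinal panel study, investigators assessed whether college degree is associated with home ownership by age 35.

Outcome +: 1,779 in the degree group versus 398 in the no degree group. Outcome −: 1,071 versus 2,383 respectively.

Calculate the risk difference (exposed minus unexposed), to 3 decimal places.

From the description: a = 1779, b = 1071, c = 398, d = 2383.
Risk in exposed = 1779/2850 = 0.624211; risk in unexposed = 398/2781 = 0.143114.
Risk difference = 0.624211 − 0.143114 = 0.481097

0.481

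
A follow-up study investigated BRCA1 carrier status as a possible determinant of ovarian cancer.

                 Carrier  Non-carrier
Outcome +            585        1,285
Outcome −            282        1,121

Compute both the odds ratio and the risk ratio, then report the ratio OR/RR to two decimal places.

1.43

Reading the table with exposure as columns: a = 585 (Carrier, case), b = 282 (Carrier, non-case), c = 1285 (Non-carrier, case), d = 1121.
OR = (585·1121)/(282·1285) = 655785/362370 = 1.80971
Risk in exposed = 585/867 = 0.67474; risk in unexposed = 1285/2406 = 0.53408; RR = 1.26337
OR/RR = 1.80971 / 1.26337 = 1.43245
The outcome is not rare, so the OR lies further from 1 than the RR.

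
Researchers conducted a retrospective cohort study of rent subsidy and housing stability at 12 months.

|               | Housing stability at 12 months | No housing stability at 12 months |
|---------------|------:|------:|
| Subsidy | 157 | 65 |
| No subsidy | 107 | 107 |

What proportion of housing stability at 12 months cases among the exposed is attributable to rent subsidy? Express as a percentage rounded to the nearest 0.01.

Cells: a = 157, b = 65, c = 107, d = 107.
Risk in exposed = 157/222 = 0.70721; risk in unexposed = 107/214 = 0.50000.
RR = 0.70721/0.50000 = 1.41441
AR% = (RR − 1)/RR × 100 = (1.41441 − 1)/1.41441 × 100 = 29.2994%

29.30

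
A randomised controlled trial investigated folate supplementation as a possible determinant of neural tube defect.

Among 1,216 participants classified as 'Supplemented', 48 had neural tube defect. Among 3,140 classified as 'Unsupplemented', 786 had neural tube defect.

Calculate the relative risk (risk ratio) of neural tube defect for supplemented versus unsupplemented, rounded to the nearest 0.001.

From the description: a = 48, b = 1168, c = 786, d = 2354.
Risk in exposed = 48/1216 = 0.03947; risk in unexposed = 786/3140 = 0.25032.
RR = 0.03947 / 0.25032 = 0.15769
The risk is 84% lower among the exposed than among the unexposed.

0.158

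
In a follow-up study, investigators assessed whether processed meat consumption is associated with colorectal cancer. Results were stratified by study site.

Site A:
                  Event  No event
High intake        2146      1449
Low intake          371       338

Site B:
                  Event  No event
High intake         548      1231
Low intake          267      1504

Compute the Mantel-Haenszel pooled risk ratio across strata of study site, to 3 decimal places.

1.413

RR_MH = Σ(aᵢ·n₀ᵢ/nᵢ) / Σ(cᵢ·n₁ᵢ/nᵢ), with n₁ᵢ = aᵢ+bᵢ (exposed), n₀ᵢ = cᵢ+dᵢ (unexposed), nᵢ = n₁ᵢ+n₀ᵢ.
Stratum 1 (Site A): n₁ = 3595, n₀ = 709, n = 4304; a·n₀/n = 2146·709/4304 = 353.5116; c·n₁/n = 371·3595/4304 = 309.8850
Stratum 2 (Site B): n₁ = 1779, n₀ = 1771, n = 3550; a·n₀/n = 548·1771/3550 = 273.3825; c·n₁/n = 267·1779/3550 = 133.8008
RR_MH = (353.5116 + 273.3825) / (309.8850 + 133.8008) = 626.8942 / 443.6858 = 1.41292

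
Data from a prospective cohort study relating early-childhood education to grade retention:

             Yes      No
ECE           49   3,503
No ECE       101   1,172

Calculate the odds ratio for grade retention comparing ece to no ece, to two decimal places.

0.16

Cells: a = 49, b = 3503, c = 101, d = 1172.
OR = (a·d)/(b·c) = (49 × 1172) / (3503 × 101) = 57428 / 353803 = 0.16232
Exposure is associated with lower odds of grade retention (OR = 0.16 < 1).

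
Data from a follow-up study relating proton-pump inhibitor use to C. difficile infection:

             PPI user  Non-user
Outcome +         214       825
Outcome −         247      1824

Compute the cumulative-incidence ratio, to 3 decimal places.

Reading the table with exposure as columns: a = 214 (PPI user, case), b = 247 (PPI user, non-case), c = 825 (Non-user, case), d = 1824.
Risk in exposed = 214/461 = 0.46421; risk in unexposed = 825/2649 = 0.31144.
RR = 0.46421 / 0.31144 = 1.49053
The risk among the exposed is 1.49 times that among the unexposed.

1.491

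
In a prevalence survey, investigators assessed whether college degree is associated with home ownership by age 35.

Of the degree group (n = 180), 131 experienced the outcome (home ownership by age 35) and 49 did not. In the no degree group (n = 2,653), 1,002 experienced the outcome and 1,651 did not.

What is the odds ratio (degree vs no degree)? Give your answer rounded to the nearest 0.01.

4.41

From the description: a = 131, b = 49, c = 1002, d = 1651.
OR = (a·d)/(b·c) = (131 × 1651) / (49 × 1002) = 216281 / 49098 = 4.40509
The odds of home ownership by age 35 are about 4.41 times as high in the degree group.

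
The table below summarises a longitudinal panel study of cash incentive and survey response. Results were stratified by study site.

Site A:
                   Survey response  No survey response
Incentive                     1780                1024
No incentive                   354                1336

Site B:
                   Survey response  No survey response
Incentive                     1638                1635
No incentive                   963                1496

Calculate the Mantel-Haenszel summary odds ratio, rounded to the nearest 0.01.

OR_MH = Σ(aᵢdᵢ/nᵢ) / Σ(bᵢcᵢ/nᵢ), where nᵢ is the stratum total.
Stratum 1 (Site A): n = 4494; a·d/n = 1780·1336/4494 = 529.1678; b·c/n = 1024·354/4494 = 80.6622
Stratum 2 (Site B): n = 5732; a·d/n = 1638·1496/5732 = 427.5031; b·c/n = 1635·963/5732 = 274.6868
OR_MH = (529.1678 + 427.5031) / (80.6622 + 274.6868) = 956.6709 / 355.3491 = 2.69220

2.69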